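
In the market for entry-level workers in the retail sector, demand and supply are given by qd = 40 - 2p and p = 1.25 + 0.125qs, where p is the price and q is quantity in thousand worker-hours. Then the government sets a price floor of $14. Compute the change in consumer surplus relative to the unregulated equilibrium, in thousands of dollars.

-189

Rearranging supply gives qs = 8p - 10. Equilibrium: 40 - 2p = 8p - 10, so 50 = 10p and p* = 5, q* = 30.
Since 14 > 5, the floor is binding.
At p = 14: qd = 40 - 2·14 = 12 and qs = 8·14 - 10 = 102.
Consumer surplus without the control is ½ · (20 - 5) · 30 = 225.
With the floor, consumers buy 12 units at 14, so CS = ½ · (20 - 14) · 12 = 36.
Change in consumer surplus = 36 - 225 = -189.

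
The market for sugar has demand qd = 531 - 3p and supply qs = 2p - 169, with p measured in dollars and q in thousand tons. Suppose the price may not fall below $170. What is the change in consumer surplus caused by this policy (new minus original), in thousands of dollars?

-1980

Setting quantity demanded equal to quantity supplied, 531 - 3p = 2p - 169, gives p* = 140 and q* = 111.
Since 170 > 140, the floor is binding.
At p = 170: qd = 531 - 3·170 = 21 and qs = 2·170 - 169 = 171.
Consumer surplus without the control is ½ · (177 - 140) · 111 = 2053.5.
With the floor, consumers buy 21 units at 170, so CS = ½ · (177 - 170) · 21 = 73.5.
Change in consumer surplus = 73.5 - 2053.5 = -1980.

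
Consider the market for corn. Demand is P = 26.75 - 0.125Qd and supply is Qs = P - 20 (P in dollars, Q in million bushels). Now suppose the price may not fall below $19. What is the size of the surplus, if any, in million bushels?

0

Rearranging demand gives Qd = 214 - 8P. In a free market, 214 - 8P = P - 20 gives the equilibrium P* = 26, Q* = 6.
The floor of 19 is below the equilibrium price 26, so it is not binding; the market clears at P* = 26, Q* = 6.
Since the control does not bind, there is no surplus.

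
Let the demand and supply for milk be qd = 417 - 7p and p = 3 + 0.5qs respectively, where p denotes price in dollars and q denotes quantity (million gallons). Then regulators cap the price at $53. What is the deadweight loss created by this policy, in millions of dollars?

0

Rearranging supply gives qs = 2p - 6. Setting quantity demanded equal to quantity supplied, 417 - 7p = 2p - 6, gives p* = 47 and q* = 88.
Since 53 is above p* = 47, the ceiling does not bind and the free-market outcome prevails.
Since the control does not bind, no trades are prevented and deadweight loss is zero.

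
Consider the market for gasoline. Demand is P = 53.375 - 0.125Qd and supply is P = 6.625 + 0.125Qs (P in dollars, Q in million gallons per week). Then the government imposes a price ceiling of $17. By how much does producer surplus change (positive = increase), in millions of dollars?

-1755

Rearranging demand gives Qd = 427 - 8P; rearranging supply gives Qs = 8P - 53. Equilibrium: 427 - 8P = 8P - 53, so 480 = 16P and P* = 30, Q* = 187.
Because the ceiling (17) lies below the market-clearing price, it is binding.
At P = 17: Qd = 427 - 8·17 = 291 and Qs = 8·17 - 53 = 83.
Producer surplus without the control is ½ · (30 - 6.625) · 187 = 2185.5625.
With the ceiling, producers sell 83 units at 17, so PS = ½ · (17 - 6.625) · 83 = 430.5625.
Change in producer surplus = 430.5625 - 2185.5625 = -1755.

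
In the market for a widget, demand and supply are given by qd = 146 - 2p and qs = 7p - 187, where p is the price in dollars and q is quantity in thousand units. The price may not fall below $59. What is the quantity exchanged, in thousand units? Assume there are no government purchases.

28

Setting quantity demanded equal to quantity supplied, 146 - 2p = 7p - 187, gives p* = 37 and q* = 72.
The floor of 59 is above the equilibrium price 37, so it binds.
At p = 59: qd = 146 - 2·59 = 28 and qs = 7·59 - 187 = 226.
The quantity actually transacted is the short side, demand: 28.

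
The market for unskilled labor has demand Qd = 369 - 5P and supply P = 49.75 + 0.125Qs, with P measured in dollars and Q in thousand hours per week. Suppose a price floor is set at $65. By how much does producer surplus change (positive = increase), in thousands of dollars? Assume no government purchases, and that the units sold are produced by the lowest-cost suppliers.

207.75

Rearranging supply gives Qs = 8P - 398. Equilibrium: 369 - 5P = 8P - 398, so 767 = 13P and P* = 59, Q* = 74.
The floor of 65 is above the equilibrium price 59, so it binds.
At P = 65: Qd = 369 - 5·65 = 44 and Qs = 8·65 - 398 = 122.
Producer surplus without the control is ½ · (59 - 49.75) · 74 = 342.25.
With the floor, 44 units are sold at 65. The supply price at Q = 44 is 55.25, so PS = ½ · [(65 - 49.75) + (65 - 55.25)] · 44 = 550.
Change in producer surplus = 550 - 342.25 = 207.75.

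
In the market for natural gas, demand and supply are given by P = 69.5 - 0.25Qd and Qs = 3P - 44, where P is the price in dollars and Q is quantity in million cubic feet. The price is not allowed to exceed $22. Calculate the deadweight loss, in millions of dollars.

Rearranging demand gives Qd = 278 - 4P. Equilibrium: 278 - 4P = 3P - 44, so 322 = 7P and P* = 46, Q* = 94.
Because the ceiling (22) lies below the market-clearing price, it is binding.
At P = 22: Qd = 278 - 4·22 = 190 and Qs = 3·22 - 44 = 22.
Quantity traded falls to 22. At Q = 22 the demand price is (278 - 22)/4 = 64 and the supply price is (44 + 22)/3 = 22.
Deadweight loss = ½ · (64 - 22) · (94 - 22) = ½ · 42 · 72 = 1512.

1512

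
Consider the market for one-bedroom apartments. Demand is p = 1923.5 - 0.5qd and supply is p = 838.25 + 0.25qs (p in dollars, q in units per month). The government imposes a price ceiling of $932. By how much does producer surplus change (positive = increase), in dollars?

Rearranging demand gives qd = 3847 - 2p; rearranging supply gives qs = 4p - 3353. Setting quantity demanded equal to quantity supplied, 3847 - 2p = 4p - 3353, gives p* = 1200 and q* = 1447.
Since 932 < 1200, the ceiling is binding.
At p = 932: qd = 3847 - 2·932 = 1983 and qs = 4·932 - 3353 = 375.
Producer surplus without the control is ½ · (1200 - 838.25) · 1447 = 261726.125.
With the ceiling, producers sell 375 units at 932, so PS = ½ · (932 - 838.25) · 375 = 17578.125.
Change in producer surplus = 17578.125 - 261726.125 = -244148.

-244148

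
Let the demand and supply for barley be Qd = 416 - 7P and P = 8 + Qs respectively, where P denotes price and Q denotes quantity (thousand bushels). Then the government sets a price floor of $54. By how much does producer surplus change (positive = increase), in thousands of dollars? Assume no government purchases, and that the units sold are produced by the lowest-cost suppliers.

Rearranging supply gives Qs = P - 8. Equilibrium: 416 - 7P = P - 8, so 424 = 8P and P* = 53, Q* = 45.
Since 54 > 53, the floor is binding.
At P = 54: Qd = 416 - 7·54 = 38 and Qs = 54 - 8 = 46.
Producer surplus without the control is ½ · (53 - 8) · 45 = 1012.5.
With the floor, 38 units are sold at 54. The supply price at Q = 38 is 46, so PS = ½ · [(54 - 8) + (54 - 46)] · 38 = 1026.
Change in producer surplus = 1026 - 1012.5 = 13.5.

13.5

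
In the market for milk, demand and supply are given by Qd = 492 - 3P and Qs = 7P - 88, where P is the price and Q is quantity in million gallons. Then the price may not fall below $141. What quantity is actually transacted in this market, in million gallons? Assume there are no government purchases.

Equilibrium: 492 - 3P = 7P - 88, so 580 = 10P and P* = 58, Q* = 318.
The floor of 141 is above the equilibrium price 58, so it binds.
At P = 141: Qd = 492 - 3·141 = 69 and Qs = 7·141 - 88 = 899.
The quantity actually transacted is the short side, demand: 69.

69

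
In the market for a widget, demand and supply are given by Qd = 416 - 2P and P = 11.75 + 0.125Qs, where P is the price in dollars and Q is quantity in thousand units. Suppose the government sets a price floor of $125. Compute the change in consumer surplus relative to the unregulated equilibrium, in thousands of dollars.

Rearranging supply gives Qs = 8P - 94. Without the control the market clears where 416 - 2P = 8P - 94, i.e. P* = 51 and Q* = 314.
The floor of 125 is above the equilibrium price 51, so it binds.
At P = 125: Qd = 416 - 2·125 = 166 and Qs = 8·125 - 94 = 906.
Consumer surplus without the control is ½ · (208 - 51) · 314 = 24649.
With the floor, consumers buy 166 units at 125, so CS = ½ · (208 - 125) · 166 = 6889.
Change in consumer surplus = 6889 - 24649 = -17760.

-17760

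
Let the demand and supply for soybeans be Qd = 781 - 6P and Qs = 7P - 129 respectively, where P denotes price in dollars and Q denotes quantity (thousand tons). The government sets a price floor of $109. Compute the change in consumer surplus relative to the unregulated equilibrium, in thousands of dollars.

In a free market, 781 - 6P = 7P - 129 gives the equilibrium P* = 70, Q* = 361.
The floor of 109 is above the equilibrium price 70, so it binds.
At P = 109: Qd = 781 - 6·109 = 127 and Qs = 7·109 - 129 = 634.
Consumer surplus without the control is ½ · (781/6 - 70) · 361 = 130321/12.
With the floor, consumers buy 127 units at 109, so CS = ½ · (781/6 - 109) · 127 = 16129/12.
Change in consumer surplus = 16129/12 - 130321/12 = -9516.

-9516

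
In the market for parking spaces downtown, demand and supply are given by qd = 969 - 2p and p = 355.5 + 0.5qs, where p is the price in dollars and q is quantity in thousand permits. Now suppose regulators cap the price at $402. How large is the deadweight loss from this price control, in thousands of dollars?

Rearranging supply gives qs = 2p - 711. Equilibrium: 969 - 2p = 2p - 711, so 1680 = 4p and p* = 420, q* = 129.
Because the ceiling (402) lies below the market-clearing price, it is binding.
At p = 402: qd = 969 - 2·402 = 165 and qs = 2·402 - 711 = 93.
Quantity traded falls to 93. At q = 93 the demand price is (969 - 93)/2 = 438 and the supply price is (711 + 93)/2 = 402.
Deadweight loss = ½ · (438 - 402) · (129 - 93) = ½ · 36 · 36 = 648.

648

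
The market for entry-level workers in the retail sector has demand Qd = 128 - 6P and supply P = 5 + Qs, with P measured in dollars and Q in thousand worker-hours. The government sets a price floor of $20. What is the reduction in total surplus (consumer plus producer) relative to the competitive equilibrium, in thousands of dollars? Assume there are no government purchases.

21

Rearranging supply gives Qs = P - 5. In a free market, 128 - 6P = P - 5 gives the equilibrium P* = 19, Q* = 14.
The floor of 20 is above the equilibrium price 19, so it binds.
At P = 20: Qd = 128 - 6·20 = 8 and Qs = 20 - 5 = 15.
Quantity traded falls to 8. At Q = 8 the demand price is (128 - 8)/6 = 20 and the supply price is 5 + 8 = 13.
Deadweight loss = ½ · (20 - 13) · (14 - 8) = ½ · 7 · 6 = 21.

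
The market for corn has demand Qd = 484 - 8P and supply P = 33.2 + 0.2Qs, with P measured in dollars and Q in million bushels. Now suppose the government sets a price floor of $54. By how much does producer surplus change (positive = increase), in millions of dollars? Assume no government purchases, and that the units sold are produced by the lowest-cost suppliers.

Rearranging supply gives Qs = 5P - 166. Setting quantity demanded equal to quantity supplied, 484 - 8P = 5P - 166, gives P* = 50 and Q* = 84.
The floor of 54 is above the equilibrium price 50, so it binds.
At P = 54: Qd = 484 - 8·54 = 52 and Qs = 5·54 - 166 = 104.
Producer surplus without the control is ½ · (50 - 33.2) · 84 = 705.6.
With the floor, 52 units are sold at 54. The supply price at Q = 52 is 43.6, so PS = ½ · [(54 - 33.2) + (54 - 43.6)] · 52 = 811.2.
Change in producer surplus = 811.2 - 705.6 = 105.6.

105.6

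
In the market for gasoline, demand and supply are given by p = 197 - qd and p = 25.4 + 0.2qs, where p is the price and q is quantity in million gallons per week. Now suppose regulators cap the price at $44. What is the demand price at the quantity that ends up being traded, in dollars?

104

Rearranging demand gives qd = 197 - p; rearranging supply gives qs = 5p - 127. Equilibrium: 197 - p = 5p - 127, so 324 = 6p and p* = 54, q* = 143.
Because the ceiling (44) lies below the market-clearing price, it is binding.
At p = 44: qd = 197 - 44 = 153 and qs = 5·44 - 127 = 93.
Only 93 units reach the market. On the demand curve, the marginal buyer's willingness to pay at q = 93 is (197 - 93) = 104.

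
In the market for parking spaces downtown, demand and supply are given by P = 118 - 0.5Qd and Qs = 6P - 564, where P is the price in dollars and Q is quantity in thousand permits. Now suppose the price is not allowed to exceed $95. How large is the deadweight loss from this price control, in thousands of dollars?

Rearranging demand gives Qd = 236 - 2P. Without the control the market clears where 236 - 2P = 6P - 564, i.e. P* = 100 and Q* = 36.
Since 95 < 100, the ceiling is binding.
At P = 95: Qd = 236 - 2·95 = 46 and Qs = 6·95 - 564 = 6.
Quantity traded falls to 6. At Q = 6 the demand price is (236 - 6)/2 = 115 and the supply price is (564 + 6)/6 = 95.
Deadweight loss = ½ · (115 - 95) · (36 - 6) = ½ · 20 · 30 = 300.

300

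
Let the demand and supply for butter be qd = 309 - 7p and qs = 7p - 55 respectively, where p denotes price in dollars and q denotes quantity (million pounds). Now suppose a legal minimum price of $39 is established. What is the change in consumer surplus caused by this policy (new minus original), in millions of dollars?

Equilibrium: 309 - 7p = 7p - 55, so 364 = 14p and p* = 26, q* = 127.
The floor of 39 is above the equilibrium price 26, so it binds.
At p = 39: qd = 309 - 7·39 = 36 and qs = 7·39 - 55 = 218.
Consumer surplus without the control is ½ · (309/7 - 26) · 127 = 16129/14.
With the floor, consumers buy 36 units at 39, so CS = ½ · (309/7 - 39) · 36 = 648/7.
Change in consumer surplus = 648/7 - 16129/14 = -1059.5.

-1059.5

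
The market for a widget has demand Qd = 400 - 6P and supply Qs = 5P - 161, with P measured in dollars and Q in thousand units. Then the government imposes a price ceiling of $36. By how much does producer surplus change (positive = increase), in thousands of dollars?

-847.5

Equilibrium: 400 - 6P = 5P - 161, so 561 = 11P and P* = 51, Q* = 94.
The ceiling of 36 is below the equilibrium price 51, so it binds.
At P = 36: Qd = 400 - 6·36 = 184 and Qs = 5·36 - 161 = 19.
Producer surplus without the control is ½ · (51 - 32.2) · 94 = 883.6.
With the ceiling, producers sell 19 units at 36, so PS = ½ · (36 - 32.2) · 19 = 36.1.
Change in producer surplus = 36.1 - 883.6 = -847.5.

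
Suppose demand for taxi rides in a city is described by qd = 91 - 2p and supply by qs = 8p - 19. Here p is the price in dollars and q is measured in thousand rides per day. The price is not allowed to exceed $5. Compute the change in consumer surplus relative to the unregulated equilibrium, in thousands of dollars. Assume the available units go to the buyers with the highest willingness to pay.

-450

In a free market, 91 - 2p = 8p - 19 gives the equilibrium p* = 11, q* = 69.
The ceiling of 5 is below the equilibrium price 11, so it binds.
At p = 5: qd = 91 - 2·5 = 81 and qs = 8·5 - 19 = 21.
Consumer surplus without the control is ½ · (45.5 - 11) · 69 = 1190.25.
With the ceiling, 21 units are sold at 5 (assume they go to the highest-value buyers). The demand price at q = 21 is 35, so CS = ½ · [(45.5 - 5) + (35 - 5)] · 21 = 740.25.
Change in consumer surplus = 740.25 - 1190.25 = -450.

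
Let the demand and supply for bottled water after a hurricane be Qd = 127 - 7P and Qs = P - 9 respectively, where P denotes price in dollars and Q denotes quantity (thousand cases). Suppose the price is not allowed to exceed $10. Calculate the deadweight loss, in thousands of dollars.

28

Setting quantity demanded equal to quantity supplied, 127 - 7P = P - 9, gives P* = 17 and Q* = 8.
Since 10 < 17, the ceiling is binding.
At P = 10: Qd = 127 - 7·10 = 57 and Qs = 10 - 9 = 1.
Quantity traded falls to 1. At Q = 1 the demand price is (127 - 1)/7 = 18 and the supply price is 9 + 1 = 10.
Deadweight loss = ½ · (18 - 10) · (8 - 1) = ½ · 8 · 7 = 28.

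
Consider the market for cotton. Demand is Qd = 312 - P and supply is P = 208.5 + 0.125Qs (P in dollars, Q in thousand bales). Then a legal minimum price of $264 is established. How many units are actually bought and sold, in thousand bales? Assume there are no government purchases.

Rearranging supply gives Qs = 8P - 1668. Without the control the market clears where 312 - P = 8P - 1668, i.e. P* = 220 and Q* = 92.
Because the floor (264) lies above the market-clearing price, it is binding.
At P = 264: Qd = 312 - 264 = 48 and Qs = 8·264 - 1668 = 444.
The quantity actually transacted is the short side, demand: 48.

48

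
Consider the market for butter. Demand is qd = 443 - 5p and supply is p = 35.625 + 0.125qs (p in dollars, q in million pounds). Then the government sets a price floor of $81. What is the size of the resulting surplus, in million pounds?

325

Rearranging supply gives qs = 8p - 285. Equilibrium: 443 - 5p = 8p - 285, so 728 = 13p and p* = 56, q* = 163.
Because the floor (81) lies above the market-clearing price, it is binding.
At p = 81: qd = 443 - 5·81 = 38 and qs = 8·81 - 285 = 363.
Surplus = qs - qd = 363 - 38 = 325.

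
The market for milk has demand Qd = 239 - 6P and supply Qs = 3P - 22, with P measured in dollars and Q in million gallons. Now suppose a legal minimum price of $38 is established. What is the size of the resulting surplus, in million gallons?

Without the control the market clears where 239 - 6P = 3P - 22, i.e. P* = 29 and Q* = 65.
The floor of 38 is above the equilibrium price 29, so it binds.
At P = 38: Qd = 239 - 6·38 = 11 and Qs = 3·38 - 22 = 92.
Surplus = Qs - Qd = 92 - 11 = 81.

81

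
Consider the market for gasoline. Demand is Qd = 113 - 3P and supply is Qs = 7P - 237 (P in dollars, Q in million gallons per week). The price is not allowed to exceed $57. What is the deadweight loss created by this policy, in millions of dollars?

0

Without the control the market clears where 113 - 3P = 7P - 237, i.e. P* = 35 and Q* = 8.
Since 57 is above P* = 35, the ceiling does not bind and the free-market outcome prevails.
Since the control does not bind, no trades are prevented and deadweight loss is zero.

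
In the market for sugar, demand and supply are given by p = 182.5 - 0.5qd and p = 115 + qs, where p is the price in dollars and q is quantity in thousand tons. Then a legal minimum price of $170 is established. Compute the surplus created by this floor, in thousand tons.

30

Rearranging demand gives qd = 365 - 2p; rearranging supply gives qs = p - 115. Without the control the market clears where 365 - 2p = p - 115, i.e. p* = 160 and q* = 45.
The floor of 170 is above the equilibrium price 160, so it binds.
At p = 170: qd = 365 - 2·170 = 25 and qs = 170 - 115 = 55.
Surplus = qs - qd = 55 - 25 = 30.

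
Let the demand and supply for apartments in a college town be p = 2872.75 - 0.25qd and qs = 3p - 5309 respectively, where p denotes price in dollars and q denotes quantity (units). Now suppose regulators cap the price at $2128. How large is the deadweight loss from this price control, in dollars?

Rearranging demand gives qd = 11491 - 4p. Equilibrium: 11491 - 4p = 3p - 5309, so 16800 = 7p and p* = 2400, q* = 1891.
Since 2128 < 2400, the ceiling is binding.
At p = 2128: qd = 11491 - 4·2128 = 2979 and qs = 3·2128 - 5309 = 1075.
Quantity traded falls to 1075. At q = 1075 the demand price is (11491 - 1075)/4 = 2604 and the supply price is (5309 + 1075)/3 = 2128.
Deadweight loss = ½ · (2604 - 2128) · (1891 - 1075) = ½ · 476 · 816 = 194208.

194208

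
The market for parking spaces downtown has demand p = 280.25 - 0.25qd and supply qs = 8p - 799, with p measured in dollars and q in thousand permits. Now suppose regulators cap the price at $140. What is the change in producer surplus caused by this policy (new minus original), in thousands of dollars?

Rearranging demand gives qd = 1121 - 4p. Setting quantity demanded equal to quantity supplied, 1121 - 4p = 8p - 799, gives p* = 160 and q* = 481.
Because the ceiling (140) lies below the market-clearing price, it is binding.
At p = 140: qd = 1121 - 4·140 = 561 and qs = 8·140 - 799 = 321.
Producer surplus without the control is ½ · (160 - 99.875) · 481 = 14460.0625.
With the ceiling, producers sell 321 units at 140, so PS = ½ · (140 - 99.875) · 321 = 6440.0625.
Change in producer surplus = 6440.0625 - 14460.0625 = -8020.

-8020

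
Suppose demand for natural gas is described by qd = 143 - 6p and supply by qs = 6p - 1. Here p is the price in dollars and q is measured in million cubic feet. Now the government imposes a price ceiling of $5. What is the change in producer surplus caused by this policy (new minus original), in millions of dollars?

-350

Setting quantity demanded equal to quantity supplied, 143 - 6p = 6p - 1, gives p* = 12 and q* = 71.
Because the ceiling (5) lies below the market-clearing price, it is binding.
At p = 5: qd = 143 - 6·5 = 113 and qs = 6·5 - 1 = 29.
Producer surplus without the control is ½ · (12 - 1/6) · 71 = 5041/12.
With the ceiling, producers sell 29 units at 5, so PS = ½ · (5 - 1/6) · 29 = 841/12.
Change in producer surplus = 841/12 - 5041/12 = -350.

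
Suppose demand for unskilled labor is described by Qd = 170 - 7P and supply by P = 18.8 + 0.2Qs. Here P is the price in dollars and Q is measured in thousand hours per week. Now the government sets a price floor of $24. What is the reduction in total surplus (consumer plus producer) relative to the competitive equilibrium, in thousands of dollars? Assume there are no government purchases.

33.6

Rearranging supply gives Qs = 5P - 94. Equilibrium: 170 - 7P = 5P - 94, so 264 = 12P and P* = 22, Q* = 16.
Because the floor (24) lies above the market-clearing price, it is binding.
At P = 24: Qd = 170 - 7·24 = 2 and Qs = 5·24 - 94 = 26.
Quantity traded falls to 2. At Q = 2 the demand price is (170 - 2)/7 = 24 and the supply price is (94 + 2)/5 = 19.2.
Deadweight loss = ½ · (24 - 19.2) · (16 - 2) = ½ · 4.8 · 14 = 33.6.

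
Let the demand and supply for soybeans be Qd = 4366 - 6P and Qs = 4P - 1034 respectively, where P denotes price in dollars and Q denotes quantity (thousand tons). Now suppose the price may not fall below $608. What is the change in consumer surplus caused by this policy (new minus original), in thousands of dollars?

-62696

Without the control the market clears where 4366 - 6P = 4P - 1034, i.e. P* = 540 and Q* = 1126.
The floor of 608 is above the equilibrium price 540, so it binds.
At P = 608: Qd = 4366 - 6·608 = 718 and Qs = 4·608 - 1034 = 1398.
Consumer surplus without the control is ½ · (2183/3 - 540) · 1126 = 316969/3.
With the floor, consumers buy 718 units at 608, so CS = ½ · (2183/3 - 608) · 718 = 128881/3.
Change in consumer surplus = 128881/3 - 316969/3 = -62696.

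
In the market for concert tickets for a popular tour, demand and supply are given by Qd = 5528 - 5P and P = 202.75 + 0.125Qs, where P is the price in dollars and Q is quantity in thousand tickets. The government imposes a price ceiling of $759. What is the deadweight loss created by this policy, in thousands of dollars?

Rearranging supply gives Qs = 8P - 1622. Equilibrium: 5528 - 5P = 8P - 1622, so 7150 = 13P and P* = 550, Q* = 2778.
Since 759 is above P* = 550, the ceiling does not bind and the free-market outcome prevails.
Since the control does not bind, no trades are prevented and deadweight loss is zero.

0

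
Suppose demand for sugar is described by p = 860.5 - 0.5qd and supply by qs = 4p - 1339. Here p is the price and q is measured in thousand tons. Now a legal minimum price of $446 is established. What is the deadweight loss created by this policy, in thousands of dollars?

0

Rearranging demand gives qd = 1721 - 2p. Setting quantity demanded equal to quantity supplied, 1721 - 2p = 4p - 1339, gives p* = 510 and q* = 701.
Since 446 is below p* = 510, the floor does not bind and the free-market outcome prevails.
Since the control does not bind, no trades are prevented and deadweight loss is zero.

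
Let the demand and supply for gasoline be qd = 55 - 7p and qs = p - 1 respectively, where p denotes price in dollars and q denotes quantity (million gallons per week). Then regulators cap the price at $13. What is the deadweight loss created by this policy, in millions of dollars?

0

Without the control the market clears where 55 - 7p = p - 1, i.e. p* = 7 and q* = 6.
The ceiling of 13 is above the equilibrium price 7, so it is not binding; the market clears at p* = 7, q* = 6.
Since the control does not bind, no trades are prevented and deadweight loss is zero.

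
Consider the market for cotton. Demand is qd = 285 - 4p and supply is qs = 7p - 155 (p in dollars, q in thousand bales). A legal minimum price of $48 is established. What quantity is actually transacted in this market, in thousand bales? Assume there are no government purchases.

93

In a free market, 285 - 4p = 7p - 155 gives the equilibrium p* = 40, q* = 125.
Because the floor (48) lies above the market-clearing price, it is binding.
At p = 48: qd = 285 - 4·48 = 93 and qs = 7·48 - 155 = 181.
The quantity actually transacted is the short side, demand: 93.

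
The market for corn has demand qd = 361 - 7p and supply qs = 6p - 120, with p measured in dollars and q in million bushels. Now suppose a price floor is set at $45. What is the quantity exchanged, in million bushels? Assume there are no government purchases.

46

Without the control the market clears where 361 - 7p = 6p - 120, i.e. p* = 37 and q* = 102.
The floor of 45 is above the equilibrium price 37, so it binds.
At p = 45: qd = 361 - 7·45 = 46 and qs = 6·45 - 120 = 150.
The quantity actually transacted is the short side, demand: 46.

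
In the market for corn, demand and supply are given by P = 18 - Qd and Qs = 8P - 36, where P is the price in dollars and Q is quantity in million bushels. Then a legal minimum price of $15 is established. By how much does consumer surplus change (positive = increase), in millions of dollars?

-67.5

Rearranging demand gives Qd = 18 - P. In a free market, 18 - P = 8P - 36 gives the equilibrium P* = 6, Q* = 12.
Since 15 > 6, the floor is binding.
At P = 15: Qd = 18 - 15 = 3 and Qs = 8·15 - 36 = 84.
Consumer surplus without the control is ½ · (18 - 6) · 12 = 72.
With the floor, consumers buy 3 units at 15, so CS = ½ · (18 - 15) · 3 = 4.5.
Change in consumer surplus = 4.5 - 72 = -67.5.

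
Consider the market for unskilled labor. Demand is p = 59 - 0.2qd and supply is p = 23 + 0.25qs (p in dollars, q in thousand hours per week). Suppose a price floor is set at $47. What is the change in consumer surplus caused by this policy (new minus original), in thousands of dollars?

-280

Rearranging demand gives qd = 295 - 5p; rearranging supply gives qs = 4p - 92. Equilibrium: 295 - 5p = 4p - 92, so 387 = 9p and p* = 43, q* = 80.
The floor of 47 is above the equilibrium price 43, so it binds.
At p = 47: qd = 295 - 5·47 = 60 and qs = 4·47 - 92 = 96.
Consumer surplus without the control is ½ · (59 - 43) · 80 = 640.
With the floor, consumers buy 60 units at 47, so CS = ½ · (59 - 47) · 60 = 360.
Change in consumer surplus = 360 - 640 = -280.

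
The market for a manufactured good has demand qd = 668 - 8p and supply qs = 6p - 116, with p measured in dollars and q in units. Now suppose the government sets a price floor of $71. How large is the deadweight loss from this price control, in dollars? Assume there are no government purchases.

Setting quantity demanded equal to quantity supplied, 668 - 8p = 6p - 116, gives p* = 56 and q* = 220.
The floor of 71 is above the equilibrium price 56, so it binds.
At p = 71: qd = 668 - 8·71 = 100 and qs = 6·71 - 116 = 310.
Quantity traded falls to 100. At q = 100 the demand price is (668 - 100)/8 = 71 and the supply price is (116 + 100)/6 = 36.
Deadweight loss = ½ · (71 - 36) · (220 - 100) = ½ · 35 · 120 = 2100.

2100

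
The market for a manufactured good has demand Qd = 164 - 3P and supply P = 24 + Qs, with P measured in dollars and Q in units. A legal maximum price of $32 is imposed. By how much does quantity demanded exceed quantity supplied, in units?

Rearranging supply gives Qs = P - 24. Without the control the market clears where 164 - 3P = P - 24, i.e. P* = 47 and Q* = 23.
Since 32 < 47, the ceiling is binding.
At P = 32: Qd = 164 - 3·32 = 68 and Qs = 32 - 24 = 8.
Shortage = Qd - Qs = 68 - 8 = 60.

60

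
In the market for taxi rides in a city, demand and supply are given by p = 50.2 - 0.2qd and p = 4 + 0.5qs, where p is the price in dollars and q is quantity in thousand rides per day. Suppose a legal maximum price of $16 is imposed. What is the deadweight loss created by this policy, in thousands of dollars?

617.4

Rearranging demand gives qd = 251 - 5p; rearranging supply gives qs = 2p - 8. Without the control the market clears where 251 - 5p = 2p - 8, i.e. p* = 37 and q* = 66.
Since 16 < 37, the ceiling is binding.
At p = 16: qd = 251 - 5·16 = 171 and qs = 2·16 - 8 = 24.
Quantity traded falls to 24. At q = 24 the demand price is (251 - 24)/5 = 45.4 and the supply price is (8 + 24)/2 = 16.
Deadweight loss = ½ · (45.4 - 16) · (66 - 24) = ½ · 29.4 · 42 = 617.4.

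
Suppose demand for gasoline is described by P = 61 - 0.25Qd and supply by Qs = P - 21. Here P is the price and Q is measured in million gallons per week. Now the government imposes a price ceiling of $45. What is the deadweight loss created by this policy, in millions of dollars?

Rearranging demand gives Qd = 244 - 4P. Without the control the market clears where 244 - 4P = P - 21, i.e. P* = 53 and Q* = 32.
Since 45 < 53, the ceiling is binding.
At P = 45: Qd = 244 - 4·45 = 64 and Qs = 45 - 21 = 24.
Quantity traded falls to 24. At Q = 24 the demand price is (244 - 24)/4 = 55 and the supply price is 21 + 24 = 45.
Deadweight loss = ½ · (55 - 45) · (32 - 24) = ½ · 10 · 8 = 40.

40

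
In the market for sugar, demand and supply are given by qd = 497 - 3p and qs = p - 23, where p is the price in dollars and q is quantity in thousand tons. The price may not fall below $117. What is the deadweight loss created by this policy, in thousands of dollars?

0

Equilibrium: 497 - 3p = p - 23, so 520 = 4p and p* = 130, q* = 107.
The floor of 117 is below the equilibrium price 130, so it is not binding; the market clears at p* = 130, q* = 107.
Since the control does not bind, no trades are prevented and deadweight loss is zero.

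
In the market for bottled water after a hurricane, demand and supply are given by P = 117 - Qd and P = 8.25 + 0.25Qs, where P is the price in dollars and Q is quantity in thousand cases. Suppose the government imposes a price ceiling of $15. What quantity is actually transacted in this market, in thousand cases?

27

Rearranging demand gives Qd = 117 - P; rearranging supply gives Qs = 4P - 33. In a free market, 117 - P = 4P - 33 gives the equilibrium P* = 30, Q* = 87.
Since 15 < 30, the ceiling is binding.
At P = 15: Qd = 117 - 15 = 102 and Qs = 4·15 - 33 = 27.
The quantity actually transacted is the short side, supply: 27.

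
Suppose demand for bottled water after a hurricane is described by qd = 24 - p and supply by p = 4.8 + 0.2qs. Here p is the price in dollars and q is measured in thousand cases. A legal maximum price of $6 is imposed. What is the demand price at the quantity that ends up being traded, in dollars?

18

Rearranging supply gives qs = 5p - 24. Setting quantity demanded equal to quantity supplied, 24 - p = 5p - 24, gives p* = 8 and q* = 16.
Because the ceiling (6) lies below the market-clearing price, it is binding.
At p = 6: qd = 24 - 6 = 18 and qs = 5·6 - 24 = 6.
Only 6 units reach the market. On the demand curve, the marginal buyer's willingness to pay at q = 6 is (24 - 6) = 18.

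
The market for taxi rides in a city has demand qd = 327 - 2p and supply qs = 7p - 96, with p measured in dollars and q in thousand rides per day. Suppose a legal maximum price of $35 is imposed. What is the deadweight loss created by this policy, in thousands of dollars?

In a free market, 327 - 2p = 7p - 96 gives the equilibrium p* = 47, q* = 233.
Because the ceiling (35) lies below the market-clearing price, it is binding.
At p = 35: qd = 327 - 2·35 = 257 and qs = 7·35 - 96 = 149.
Quantity traded falls to 149. At q = 149 the demand price is (327 - 149)/2 = 89 and the supply price is (96 + 149)/7 = 35.
Deadweight loss = ½ · (89 - 35) · (233 - 149) = ½ · 54 · 84 = 2268.

2268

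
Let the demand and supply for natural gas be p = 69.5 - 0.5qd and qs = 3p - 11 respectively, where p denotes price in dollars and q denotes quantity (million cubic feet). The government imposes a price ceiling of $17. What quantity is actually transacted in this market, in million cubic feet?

Rearranging demand gives qd = 139 - 2p. Without the control the market clears where 139 - 2p = 3p - 11, i.e. p* = 30 and q* = 79.
The ceiling of 17 is below the equilibrium price 30, so it binds.
At p = 17: qd = 139 - 2·17 = 105 and qs = 3·17 - 11 = 40.
The quantity actually transacted is the short side, supply: 40.

40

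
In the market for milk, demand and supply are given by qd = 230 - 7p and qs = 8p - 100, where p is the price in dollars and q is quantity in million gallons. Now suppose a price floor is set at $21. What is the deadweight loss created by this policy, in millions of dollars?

In a free market, 230 - 7p = 8p - 100 gives the equilibrium p* = 22, q* = 76.
The floor of 21 is below the equilibrium price 22, so it is not binding; the market clears at p* = 22, q* = 76.
Since the control does not bind, no trades are prevented and deadweight loss is zero.

0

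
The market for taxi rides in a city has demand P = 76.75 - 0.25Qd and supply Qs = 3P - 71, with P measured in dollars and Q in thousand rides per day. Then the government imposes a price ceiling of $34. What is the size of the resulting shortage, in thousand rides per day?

Rearranging demand gives Qd = 307 - 4P. Equilibrium: 307 - 4P = 3P - 71, so 378 = 7P and P* = 54, Q* = 91.
Since 34 < 54, the ceiling is binding.
At P = 34: Qd = 307 - 4·34 = 171 and Qs = 3·34 - 71 = 31.
Shortage = Qd - Qs = 171 - 31 = 140.

140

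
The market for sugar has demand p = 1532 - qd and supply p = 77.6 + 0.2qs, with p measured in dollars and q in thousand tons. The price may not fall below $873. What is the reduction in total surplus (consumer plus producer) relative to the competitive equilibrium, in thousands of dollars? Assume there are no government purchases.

Rearranging demand gives qd = 1532 - p; rearranging supply gives qs = 5p - 388. Setting quantity demanded equal to quantity supplied, 1532 - p = 5p - 388, gives p* = 320 and q* = 1212.
Since 873 > 320, the floor is binding.
At p = 873: qd = 1532 - 873 = 659 and qs = 5·873 - 388 = 3977.
Quantity traded falls to 659. At q = 659 the demand price is 1532 - 659 = 873 and the supply price is (388 + 659)/5 = 209.4.
Deadweight loss = ½ · (873 - 209.4) · (1212 - 659) = ½ · 663.6 · 553 = 183485.4.

183485.4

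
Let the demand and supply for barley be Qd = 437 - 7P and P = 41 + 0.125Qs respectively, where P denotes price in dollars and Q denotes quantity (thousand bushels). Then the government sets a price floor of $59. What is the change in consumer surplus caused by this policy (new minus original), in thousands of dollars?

Rearranging supply gives Qs = 8P - 328. In a free market, 437 - 7P = 8P - 328 gives the equilibrium P* = 51, Q* = 80.
Since 59 > 51, the floor is binding.
At P = 59: Qd = 437 - 7·59 = 24 and Qs = 8·59 - 328 = 144.
Consumer surplus without the control is ½ · (437/7 - 51) · 80 = 3200/7.
With the floor, consumers buy 24 units at 59, so CS = ½ · (437/7 - 59) · 24 = 288/7.
Change in consumer surplus = 288/7 - 3200/7 = -416.

-416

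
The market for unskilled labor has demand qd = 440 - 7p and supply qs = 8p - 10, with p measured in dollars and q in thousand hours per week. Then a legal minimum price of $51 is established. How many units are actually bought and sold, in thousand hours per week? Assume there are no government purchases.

83

Setting quantity demanded equal to quantity supplied, 440 - 7p = 8p - 10, gives p* = 30 and q* = 230.
Since 51 > 30, the floor is binding.
At p = 51: qd = 440 - 7·51 = 83 and qs = 8·51 - 10 = 398.
The quantity actually transacted is the short side, demand: 83.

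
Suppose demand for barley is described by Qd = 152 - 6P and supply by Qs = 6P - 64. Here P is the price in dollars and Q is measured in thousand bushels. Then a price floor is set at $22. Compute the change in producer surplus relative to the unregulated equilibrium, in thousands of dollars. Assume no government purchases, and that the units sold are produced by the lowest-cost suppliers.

In a free market, 152 - 6P = 6P - 64 gives the equilibrium P* = 18, Q* = 44.
Because the floor (22) lies above the market-clearing price, it is binding.
At P = 22: Qd = 152 - 6·22 = 20 and Qs = 6·22 - 64 = 68.
Producer surplus without the control is ½ · (18 - 32/3) · 44 = 484/3.
With the floor, 20 units are sold at 22. The supply price at Q = 20 is 14, so PS = ½ · [(22 - 32/3) + (22 - 14)] · 20 = 580/3.
Change in producer surplus = 580/3 - 484/3 = 32.

32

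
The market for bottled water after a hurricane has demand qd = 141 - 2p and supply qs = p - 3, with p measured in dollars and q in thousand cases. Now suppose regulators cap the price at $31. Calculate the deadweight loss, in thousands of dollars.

216.75

In a free market, 141 - 2p = p - 3 gives the equilibrium p* = 48, q* = 45.
Because the ceiling (31) lies below the market-clearing price, it is binding.
At p = 31: qd = 141 - 2·31 = 79 and qs = 31 - 3 = 28.
Quantity traded falls to 28. At q = 28 the demand price is (141 - 28)/2 = 56.5 and the supply price is 3 + 28 = 31.
Deadweight loss = ½ · (56.5 - 31) · (45 - 28) = ½ · 25.5 · 17 = 216.75.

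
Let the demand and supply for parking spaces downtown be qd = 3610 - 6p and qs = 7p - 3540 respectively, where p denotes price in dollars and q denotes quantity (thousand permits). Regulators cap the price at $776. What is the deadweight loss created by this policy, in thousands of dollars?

Setting quantity demanded equal to quantity supplied, 3610 - 6p = 7p - 3540, gives p* = 550 and q* = 310.
The ceiling of 776 is above the equilibrium price 550, so it is not binding; the market clears at p* = 550, q* = 310.
Since the control does not bind, no trades are prevented and deadweight loss is zero.

0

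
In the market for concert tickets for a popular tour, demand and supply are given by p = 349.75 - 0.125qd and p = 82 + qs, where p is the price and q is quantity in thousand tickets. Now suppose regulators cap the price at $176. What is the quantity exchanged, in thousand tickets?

94

Rearranging demand gives qd = 2798 - 8p; rearranging supply gives qs = p - 82. Without the control the market clears where 2798 - 8p = p - 82, i.e. p* = 320 and q* = 238.
The ceiling of 176 is below the equilibrium price 320, so it binds.
At p = 176: qd = 2798 - 8·176 = 1390 and qs = 176 - 82 = 94.
The quantity actually transacted is the short side, supply: 94.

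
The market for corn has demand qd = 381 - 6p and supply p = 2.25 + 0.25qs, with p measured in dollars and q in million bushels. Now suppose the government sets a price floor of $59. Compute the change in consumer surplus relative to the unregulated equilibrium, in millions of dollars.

-1740

Rearranging supply gives qs = 4p - 9. In a free market, 381 - 6p = 4p - 9 gives the equilibrium p* = 39, q* = 147.
Since 59 > 39, the floor is binding.
At p = 59: qd = 381 - 6·59 = 27 and qs = 4·59 - 9 = 227.
Consumer surplus without the control is ½ · (63.5 - 39) · 147 = 1800.75.
With the floor, consumers buy 27 units at 59, so CS = ½ · (63.5 - 59) · 27 = 60.75.
Change in consumer surplus = 60.75 - 1800.75 = -1740.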